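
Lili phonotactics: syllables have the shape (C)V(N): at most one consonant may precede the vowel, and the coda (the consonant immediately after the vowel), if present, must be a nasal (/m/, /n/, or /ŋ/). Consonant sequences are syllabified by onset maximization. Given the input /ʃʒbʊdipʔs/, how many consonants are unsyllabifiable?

Syllabifying with onset maximization leaves /ʃ/, /ʒ/, /p/, /ʔ/, /s/ stranded (only a nasal (/m/, /n/, or /ŋ/) is licensed in coda position; onsets are limited to one consonant).

5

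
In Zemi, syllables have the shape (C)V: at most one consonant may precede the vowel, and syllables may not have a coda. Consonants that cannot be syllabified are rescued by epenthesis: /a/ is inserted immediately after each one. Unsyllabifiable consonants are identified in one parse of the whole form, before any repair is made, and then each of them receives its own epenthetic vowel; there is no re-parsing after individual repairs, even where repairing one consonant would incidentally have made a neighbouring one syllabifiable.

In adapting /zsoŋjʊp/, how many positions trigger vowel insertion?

3

The unsyllabifiable consonants are /z/, /ŋ/, /p/; each receives one epenthetic vowel.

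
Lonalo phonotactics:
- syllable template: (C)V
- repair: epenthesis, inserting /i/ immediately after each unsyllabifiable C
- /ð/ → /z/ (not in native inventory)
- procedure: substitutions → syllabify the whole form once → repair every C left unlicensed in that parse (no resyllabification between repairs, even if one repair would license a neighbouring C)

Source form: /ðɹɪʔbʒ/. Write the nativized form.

Substitution: /ð/ → /z/, giving /zɹɪʔbʒ/.
Under (C)V, the unsyllabifiable consonants are /z/, /ʔ/, /b/, /ʒ/ (no codas are permitted; onsets are limited to one consonant).
Each unlicensed consonant becomes the onset of a new syllable: /z/ → /zi/, /ʔ/ → /ʔi/, /b/ → /bi/, /ʒ/ → /ʒi/.

ziɹɪʔibiʒi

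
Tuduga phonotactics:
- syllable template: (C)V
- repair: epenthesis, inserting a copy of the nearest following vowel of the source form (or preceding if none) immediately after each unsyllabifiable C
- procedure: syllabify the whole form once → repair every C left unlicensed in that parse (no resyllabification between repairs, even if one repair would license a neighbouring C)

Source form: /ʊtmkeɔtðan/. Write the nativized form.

ʊtemekeɔtaðana

Syllabifying with onset maximization leaves /t/, /m/, /t/, /n/ stranded (no codas are permitted; onsets are limited to one consonant).
Each unlicensed consonant becomes the onset of a new syllable: /t/ → /te/, /m/ → /me/, /t/ → /ta/, /n/ → /na/.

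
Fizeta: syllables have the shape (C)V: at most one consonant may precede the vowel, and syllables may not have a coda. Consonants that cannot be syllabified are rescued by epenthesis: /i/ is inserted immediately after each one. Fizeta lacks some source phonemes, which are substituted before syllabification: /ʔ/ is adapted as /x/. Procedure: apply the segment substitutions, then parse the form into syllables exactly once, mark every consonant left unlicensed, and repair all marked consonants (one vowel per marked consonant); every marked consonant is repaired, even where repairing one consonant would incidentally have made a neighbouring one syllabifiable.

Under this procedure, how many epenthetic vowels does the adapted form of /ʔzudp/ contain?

After substitution the input is /xzudp/.
The unsyllabifiable consonants are /x/, /d/, /p/; each receives one epenthetic vowel.

3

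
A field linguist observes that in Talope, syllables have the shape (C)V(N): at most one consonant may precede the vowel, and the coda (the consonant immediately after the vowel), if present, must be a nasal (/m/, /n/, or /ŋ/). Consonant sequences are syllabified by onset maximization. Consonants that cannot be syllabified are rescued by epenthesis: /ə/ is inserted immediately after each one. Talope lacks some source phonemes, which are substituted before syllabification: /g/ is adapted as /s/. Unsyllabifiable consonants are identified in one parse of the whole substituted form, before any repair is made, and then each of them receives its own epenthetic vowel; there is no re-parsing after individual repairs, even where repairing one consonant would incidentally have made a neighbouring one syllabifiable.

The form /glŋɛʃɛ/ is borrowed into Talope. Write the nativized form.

sələŋɛʃɛ

Substitution: /g/ → /s/, giving /slŋɛʃɛ/.
Syllabifying with onset maximization leaves /s/, /l/ stranded (only a nasal (/m/, /n/, or /ŋ/) is licensed in coda position; onsets are limited to one consonant).
Each unlicensed consonant becomes the onset of a new syllable: /s/ → /sə/, /l/ → /lə/.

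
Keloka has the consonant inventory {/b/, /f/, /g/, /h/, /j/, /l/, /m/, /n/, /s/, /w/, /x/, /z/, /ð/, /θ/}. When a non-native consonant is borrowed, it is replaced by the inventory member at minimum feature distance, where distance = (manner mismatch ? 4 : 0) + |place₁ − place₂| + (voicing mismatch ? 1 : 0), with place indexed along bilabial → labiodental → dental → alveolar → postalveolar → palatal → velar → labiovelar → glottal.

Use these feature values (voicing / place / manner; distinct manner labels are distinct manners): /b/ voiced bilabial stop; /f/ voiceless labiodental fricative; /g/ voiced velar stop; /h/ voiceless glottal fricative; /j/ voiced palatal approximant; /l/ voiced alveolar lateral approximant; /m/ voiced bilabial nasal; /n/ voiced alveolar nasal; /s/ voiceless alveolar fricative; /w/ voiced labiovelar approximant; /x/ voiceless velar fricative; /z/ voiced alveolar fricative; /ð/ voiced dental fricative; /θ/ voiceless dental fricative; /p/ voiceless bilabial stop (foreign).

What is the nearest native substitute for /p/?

b

/b/ is closest: same manner (stop), place distance 0 (bilabial→bilabial), voicing differs (+1); total 1. Next closest is /f/ at distance 5.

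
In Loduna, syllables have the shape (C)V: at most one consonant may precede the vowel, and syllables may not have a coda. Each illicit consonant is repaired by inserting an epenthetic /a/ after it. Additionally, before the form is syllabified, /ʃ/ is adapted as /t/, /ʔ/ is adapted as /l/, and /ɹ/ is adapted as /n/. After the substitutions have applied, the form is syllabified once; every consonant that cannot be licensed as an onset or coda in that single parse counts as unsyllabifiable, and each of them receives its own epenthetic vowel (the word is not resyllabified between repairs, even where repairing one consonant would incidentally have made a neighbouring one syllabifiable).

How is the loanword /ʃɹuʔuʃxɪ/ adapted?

tanulutaxɪ

Substitution: /ʃ/ → /t/, /ɹ/ → /n/, /ʔ/ → /l/, giving /tnulutxɪ/.
The consonants /t/, /t/ cannot be parsed into a legal (C)V syllable (no codas are permitted; onsets are limited to one consonant).
Each unlicensed consonant becomes the onset of a new syllable: /t/ → /ta/, /t/ → /ta/.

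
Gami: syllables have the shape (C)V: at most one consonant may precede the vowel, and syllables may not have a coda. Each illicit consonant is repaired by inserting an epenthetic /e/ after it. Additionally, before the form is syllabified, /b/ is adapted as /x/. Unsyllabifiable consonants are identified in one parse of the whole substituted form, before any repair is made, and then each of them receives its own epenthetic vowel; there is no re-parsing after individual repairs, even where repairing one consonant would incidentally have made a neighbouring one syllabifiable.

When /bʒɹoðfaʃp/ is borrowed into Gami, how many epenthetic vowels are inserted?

5

After substitution the input is /xʒɹoðfaʃp/.
The unsyllabifiable consonants are /x/, /ʒ/, /ð/, /ʃ/, /p/; each receives one epenthetic vowel.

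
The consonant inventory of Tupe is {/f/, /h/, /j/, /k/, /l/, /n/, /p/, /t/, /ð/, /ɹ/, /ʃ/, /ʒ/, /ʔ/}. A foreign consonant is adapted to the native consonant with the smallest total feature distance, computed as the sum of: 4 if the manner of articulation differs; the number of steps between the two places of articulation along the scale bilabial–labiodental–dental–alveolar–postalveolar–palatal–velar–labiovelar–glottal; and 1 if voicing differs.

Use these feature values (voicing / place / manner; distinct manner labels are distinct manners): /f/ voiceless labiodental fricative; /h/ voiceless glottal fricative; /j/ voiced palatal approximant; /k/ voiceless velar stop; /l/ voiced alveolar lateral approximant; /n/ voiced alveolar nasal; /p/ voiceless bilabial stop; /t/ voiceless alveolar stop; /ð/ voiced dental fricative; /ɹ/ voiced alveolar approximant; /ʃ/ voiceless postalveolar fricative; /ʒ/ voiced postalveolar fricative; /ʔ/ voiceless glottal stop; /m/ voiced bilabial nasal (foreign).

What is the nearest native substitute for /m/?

n

/n/ is closest: same manner (nasal), place distance 3 (bilabial→alveolar), same voicing; total 3. Next closest is /p/ at distance 5.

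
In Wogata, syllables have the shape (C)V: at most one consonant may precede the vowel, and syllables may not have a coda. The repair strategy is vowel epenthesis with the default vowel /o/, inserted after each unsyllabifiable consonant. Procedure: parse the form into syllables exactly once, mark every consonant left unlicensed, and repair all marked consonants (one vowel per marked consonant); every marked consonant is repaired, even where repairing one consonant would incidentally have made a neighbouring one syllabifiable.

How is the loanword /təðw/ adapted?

The consonants /ð/, /w/ cannot be parsed into a legal (C)V syllable (no codas are permitted; onsets are limited to one consonant).
Inserting the epenthetic vowel yields /ð/ → /ðo/, /w/ → /wo/.

təðowo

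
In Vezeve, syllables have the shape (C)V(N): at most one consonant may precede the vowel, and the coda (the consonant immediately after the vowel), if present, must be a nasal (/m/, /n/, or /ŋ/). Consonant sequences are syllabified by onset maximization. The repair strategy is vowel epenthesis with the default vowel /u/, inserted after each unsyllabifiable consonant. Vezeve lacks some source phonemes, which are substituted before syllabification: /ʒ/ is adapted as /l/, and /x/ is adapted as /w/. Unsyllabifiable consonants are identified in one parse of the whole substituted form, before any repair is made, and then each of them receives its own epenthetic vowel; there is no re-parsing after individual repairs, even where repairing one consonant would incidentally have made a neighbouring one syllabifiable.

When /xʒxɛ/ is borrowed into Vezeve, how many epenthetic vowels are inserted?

2

After substitution the input is /wlwɛ/.
The unsyllabifiable consonants are /w/, /l/; each receives one epenthetic vowel.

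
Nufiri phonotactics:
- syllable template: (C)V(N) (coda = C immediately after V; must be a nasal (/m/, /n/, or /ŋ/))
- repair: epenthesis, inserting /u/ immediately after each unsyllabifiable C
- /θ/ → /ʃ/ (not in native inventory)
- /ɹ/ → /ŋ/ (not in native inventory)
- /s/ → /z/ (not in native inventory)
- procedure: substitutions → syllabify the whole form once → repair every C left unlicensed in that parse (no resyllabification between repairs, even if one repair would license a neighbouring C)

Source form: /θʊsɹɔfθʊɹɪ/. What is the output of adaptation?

ʃʊzuŋɔfuʃʊŋɪ

Substitution: /θ/ → /ʃ/, /s/ → /z/, /ɹ/ → /ŋ/, giving /ʃʊzŋɔfʃʊŋɪ/.
Syllabifying with onset maximization leaves /z/, /f/ stranded (only a nasal (/m/, /n/, or /ŋ/) is licensed in coda position; onsets are limited to one consonant).
Inserting the epenthetic vowel yields /z/ → /zu/, /f/ → /fu/.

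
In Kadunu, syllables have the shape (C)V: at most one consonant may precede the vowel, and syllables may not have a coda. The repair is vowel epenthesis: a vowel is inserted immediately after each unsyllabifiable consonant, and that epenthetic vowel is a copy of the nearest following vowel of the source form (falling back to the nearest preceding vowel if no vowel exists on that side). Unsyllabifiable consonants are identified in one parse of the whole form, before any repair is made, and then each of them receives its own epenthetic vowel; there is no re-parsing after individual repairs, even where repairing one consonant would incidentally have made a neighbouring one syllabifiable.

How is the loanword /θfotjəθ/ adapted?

θofotəjəθə

Under (C)V, the unsyllabifiable consonants are /θ/, /t/, /θ/ (no codas are permitted; onsets are limited to one consonant).
Each unlicensed consonant becomes the onset of a new syllable: /θ/ → /θo/, /t/ → /tə/, /θ/ → /θə/.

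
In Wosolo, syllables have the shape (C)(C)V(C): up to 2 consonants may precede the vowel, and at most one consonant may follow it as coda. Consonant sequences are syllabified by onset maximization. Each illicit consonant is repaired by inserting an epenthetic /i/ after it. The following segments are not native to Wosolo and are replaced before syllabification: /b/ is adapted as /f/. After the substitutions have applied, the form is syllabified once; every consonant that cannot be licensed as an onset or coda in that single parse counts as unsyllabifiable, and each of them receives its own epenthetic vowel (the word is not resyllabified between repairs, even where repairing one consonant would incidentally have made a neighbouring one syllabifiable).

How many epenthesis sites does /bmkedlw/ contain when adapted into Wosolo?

After substitution the input is /fmkedlw/.
The unsyllabifiable consonants are /f/, /l/, /w/; each receives one epenthetic vowel.

3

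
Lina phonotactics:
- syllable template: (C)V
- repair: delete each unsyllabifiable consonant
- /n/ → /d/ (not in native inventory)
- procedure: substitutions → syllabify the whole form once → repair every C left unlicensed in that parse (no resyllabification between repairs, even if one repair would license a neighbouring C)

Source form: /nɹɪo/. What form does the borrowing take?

ɹɪo

Substitution: /n/ → /d/, giving /dɹɪo/.
Under (C)V, the unsyllabifiable consonants are /d/ (no codas are permitted; onsets are limited to one consonant).
Deleting the stranded consonants removes /d/.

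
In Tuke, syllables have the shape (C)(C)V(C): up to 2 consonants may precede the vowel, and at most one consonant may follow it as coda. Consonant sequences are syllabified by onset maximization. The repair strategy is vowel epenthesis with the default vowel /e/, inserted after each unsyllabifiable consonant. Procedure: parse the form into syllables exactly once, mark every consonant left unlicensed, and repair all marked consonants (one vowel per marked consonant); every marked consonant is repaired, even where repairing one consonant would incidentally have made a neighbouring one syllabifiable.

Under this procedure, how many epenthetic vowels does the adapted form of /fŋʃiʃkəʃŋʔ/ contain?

The unsyllabifiable consonants are /f/, /ŋ/, /ʔ/; each receives one epenthetic vowel.

3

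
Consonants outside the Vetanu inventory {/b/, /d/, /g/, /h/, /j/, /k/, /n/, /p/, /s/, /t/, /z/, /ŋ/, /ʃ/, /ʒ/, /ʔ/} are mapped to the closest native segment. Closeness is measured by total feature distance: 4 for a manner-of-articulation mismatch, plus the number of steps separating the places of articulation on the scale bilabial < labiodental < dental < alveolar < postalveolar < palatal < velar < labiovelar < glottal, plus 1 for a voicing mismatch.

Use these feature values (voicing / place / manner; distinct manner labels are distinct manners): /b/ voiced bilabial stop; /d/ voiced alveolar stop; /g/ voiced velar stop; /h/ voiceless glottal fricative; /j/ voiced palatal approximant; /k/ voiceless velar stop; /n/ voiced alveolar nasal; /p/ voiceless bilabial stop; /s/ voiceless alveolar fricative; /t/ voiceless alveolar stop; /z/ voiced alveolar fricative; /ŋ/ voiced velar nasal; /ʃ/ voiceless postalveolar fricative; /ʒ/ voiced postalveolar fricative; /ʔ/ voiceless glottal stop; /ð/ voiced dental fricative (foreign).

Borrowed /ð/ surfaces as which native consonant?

z

/z/ is closest: same manner (fricative), place distance 1 (dental→alveolar), same voicing; total 1. Next closest is /s/ at distance 2.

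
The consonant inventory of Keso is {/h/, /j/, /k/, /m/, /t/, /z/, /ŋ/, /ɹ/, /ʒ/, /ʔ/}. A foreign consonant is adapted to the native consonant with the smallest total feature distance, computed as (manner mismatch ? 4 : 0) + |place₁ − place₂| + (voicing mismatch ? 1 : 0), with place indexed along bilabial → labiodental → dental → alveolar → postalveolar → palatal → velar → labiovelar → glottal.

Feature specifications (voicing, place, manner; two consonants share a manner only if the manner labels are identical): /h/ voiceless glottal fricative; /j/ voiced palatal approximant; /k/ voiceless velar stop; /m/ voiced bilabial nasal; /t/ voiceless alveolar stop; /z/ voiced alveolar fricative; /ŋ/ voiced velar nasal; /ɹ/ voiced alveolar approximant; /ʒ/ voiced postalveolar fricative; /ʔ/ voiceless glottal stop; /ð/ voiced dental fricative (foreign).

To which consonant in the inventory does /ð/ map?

z

/z/ is closest: same manner (fricative), place distance 1 (dental→alveolar), same voicing; total 1. Next closest is /ʒ/ at distance 2.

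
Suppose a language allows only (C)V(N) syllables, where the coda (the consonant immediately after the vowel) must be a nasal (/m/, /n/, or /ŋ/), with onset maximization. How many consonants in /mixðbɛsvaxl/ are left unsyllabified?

5

Under (C)V(N), the unsyllabifiable consonants are /x/, /ð/, /s/, /x/, /l/ (only a nasal (/m/, /n/, or /ŋ/) is licensed in coda position; onsets are limited to one consonant).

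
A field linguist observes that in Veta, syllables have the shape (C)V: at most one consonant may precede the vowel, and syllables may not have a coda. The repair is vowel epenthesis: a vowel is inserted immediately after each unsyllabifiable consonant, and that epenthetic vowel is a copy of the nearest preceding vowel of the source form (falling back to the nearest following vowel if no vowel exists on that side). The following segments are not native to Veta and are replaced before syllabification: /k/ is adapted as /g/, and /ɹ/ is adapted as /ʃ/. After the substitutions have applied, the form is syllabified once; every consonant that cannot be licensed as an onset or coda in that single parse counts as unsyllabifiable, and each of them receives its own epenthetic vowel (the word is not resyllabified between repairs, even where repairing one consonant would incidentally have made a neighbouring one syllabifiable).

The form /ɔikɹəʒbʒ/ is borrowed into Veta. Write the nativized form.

Substitution: /k/ → /g/, /ɹ/ → /ʃ/, giving /ɔigʃəʒbʒ/.
The consonants /g/, /ʒ/, /b/, /ʒ/ cannot be parsed into a legal (C)V syllable (no codas are permitted; onsets are limited to one consonant).
Each unlicensed consonant becomes the onset of a new syllable: /g/ → /gi/, /ʒ/ → /ʒə/, /b/ → /bə/, /ʒ/ → /ʒə/.

ɔigiʃəʒəbəʒə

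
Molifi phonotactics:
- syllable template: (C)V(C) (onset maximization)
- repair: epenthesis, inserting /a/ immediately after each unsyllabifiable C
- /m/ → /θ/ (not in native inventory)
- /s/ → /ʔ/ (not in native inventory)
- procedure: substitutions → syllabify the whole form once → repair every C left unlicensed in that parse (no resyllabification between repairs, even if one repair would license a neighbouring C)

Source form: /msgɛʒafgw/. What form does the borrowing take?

Substitution: /m/ → /θ/, /s/ → /ʔ/, giving /θʔgɛʒafgw/.
The consonants /θ/, /ʔ/, /g/, /w/ cannot be parsed into a legal (C)V(C) syllable (at most one coda consonant is licensed; onsets are limited to one consonant).
Epenthesis after each stranded consonant: /θ/ → /θa/, /ʔ/ → /ʔa/, /g/ → /ga/, /w/ → /wa/.

θaʔagɛʒafgawa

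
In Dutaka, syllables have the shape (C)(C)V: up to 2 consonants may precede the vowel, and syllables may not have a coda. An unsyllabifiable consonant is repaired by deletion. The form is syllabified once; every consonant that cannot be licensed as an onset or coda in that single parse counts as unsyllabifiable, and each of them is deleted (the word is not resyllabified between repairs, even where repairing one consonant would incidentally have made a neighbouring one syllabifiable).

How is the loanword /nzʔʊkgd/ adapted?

Under (C)(C)V, the unsyllabifiable consonants are /n/, /k/, /g/, /d/ (no codas are permitted; onsets may contain at most 2 consonants).
Each unlicensed consonant is deleted: /n/, /k/, /g/, /d/.

zʔʊ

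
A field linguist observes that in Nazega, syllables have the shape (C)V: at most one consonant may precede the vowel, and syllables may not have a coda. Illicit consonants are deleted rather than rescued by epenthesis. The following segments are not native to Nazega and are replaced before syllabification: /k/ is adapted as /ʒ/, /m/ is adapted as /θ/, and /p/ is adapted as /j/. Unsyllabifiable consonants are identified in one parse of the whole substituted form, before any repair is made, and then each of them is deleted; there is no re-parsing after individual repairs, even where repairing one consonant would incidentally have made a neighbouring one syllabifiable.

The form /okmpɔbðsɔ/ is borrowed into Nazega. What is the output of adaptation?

ojɔsɔ

Substitution: /k/ → /ʒ/, /m/ → /θ/, /p/ → /j/, giving /oʒθjɔbðsɔ/.
The consonants /ʒ/, /θ/, /b/, /ð/ cannot be parsed into a legal (C)V syllable (no codas are permitted; onsets are limited to one consonant).
Deleting the stranded consonants removes /ʒ/, /θ/, /b/, /ð/.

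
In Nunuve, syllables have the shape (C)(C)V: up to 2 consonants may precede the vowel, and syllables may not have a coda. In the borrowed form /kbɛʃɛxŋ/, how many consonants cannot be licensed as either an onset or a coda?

Under (C)(C)V, the unsyllabifiable consonants are /x/, /ŋ/ (no codas are permitted; onsets may contain at most 2 consonants).

2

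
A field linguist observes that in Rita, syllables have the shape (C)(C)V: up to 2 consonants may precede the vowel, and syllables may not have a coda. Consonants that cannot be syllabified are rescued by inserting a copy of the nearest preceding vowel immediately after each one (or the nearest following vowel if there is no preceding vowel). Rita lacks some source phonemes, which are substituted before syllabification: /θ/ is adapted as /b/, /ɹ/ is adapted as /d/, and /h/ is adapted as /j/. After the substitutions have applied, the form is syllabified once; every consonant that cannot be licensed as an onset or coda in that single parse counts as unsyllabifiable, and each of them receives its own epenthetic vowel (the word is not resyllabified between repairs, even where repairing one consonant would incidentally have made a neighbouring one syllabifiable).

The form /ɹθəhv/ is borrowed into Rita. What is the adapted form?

dbəjəvə

Substitution: /ɹ/ → /d/, /θ/ → /b/, /h/ → /j/, giving /dbəjv/.
Syllabifying with onset maximization leaves /j/, /v/ stranded (no codas are permitted; onsets may contain at most 2 consonants).
Epenthesis after each stranded consonant: /j/ → /jə/, /v/ → /və/.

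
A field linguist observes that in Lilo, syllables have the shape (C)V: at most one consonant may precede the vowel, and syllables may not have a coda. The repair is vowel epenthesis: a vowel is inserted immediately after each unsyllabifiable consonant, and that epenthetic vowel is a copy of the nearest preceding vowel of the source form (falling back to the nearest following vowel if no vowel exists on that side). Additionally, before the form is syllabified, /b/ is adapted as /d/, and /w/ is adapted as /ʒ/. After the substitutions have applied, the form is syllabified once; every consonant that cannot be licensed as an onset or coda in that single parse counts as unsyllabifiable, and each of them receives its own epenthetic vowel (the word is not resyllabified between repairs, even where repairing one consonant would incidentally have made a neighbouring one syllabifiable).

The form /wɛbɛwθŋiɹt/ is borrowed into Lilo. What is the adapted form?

Substitution: /w/ → /ʒ/, /b/ → /d/, giving /ʒɛdɛʒθŋiɹt/.
Syllabifying with onset maximization leaves /ʒ/, /θ/, /ɹ/, /t/ stranded (no codas are permitted; onsets are limited to one consonant).
Inserting the epenthetic vowel yields /ʒ/ → /ʒɛ/, /θ/ → /θɛ/, /ɹ/ → /ɹi/, /t/ → /ti/.

ʒɛdɛʒɛθɛŋiɹiti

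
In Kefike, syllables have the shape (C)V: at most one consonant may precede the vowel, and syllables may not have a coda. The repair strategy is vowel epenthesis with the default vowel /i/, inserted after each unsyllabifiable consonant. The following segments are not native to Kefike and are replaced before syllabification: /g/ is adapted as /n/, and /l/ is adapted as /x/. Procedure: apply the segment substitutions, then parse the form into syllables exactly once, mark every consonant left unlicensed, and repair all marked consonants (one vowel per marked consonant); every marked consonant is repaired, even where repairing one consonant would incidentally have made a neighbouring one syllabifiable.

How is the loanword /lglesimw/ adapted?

Substitution: /l/ → /x/, /g/ → /n/, giving /xnxesimw/.
Under (C)V, the unsyllabifiable consonants are /x/, /n/, /m/, /w/ (no codas are permitted; onsets are limited to one consonant).
Each unlicensed consonant becomes the onset of a new syllable: /x/ → /xi/, /n/ → /ni/, /m/ → /mi/, /w/ → /wi/.

xinixesimiwi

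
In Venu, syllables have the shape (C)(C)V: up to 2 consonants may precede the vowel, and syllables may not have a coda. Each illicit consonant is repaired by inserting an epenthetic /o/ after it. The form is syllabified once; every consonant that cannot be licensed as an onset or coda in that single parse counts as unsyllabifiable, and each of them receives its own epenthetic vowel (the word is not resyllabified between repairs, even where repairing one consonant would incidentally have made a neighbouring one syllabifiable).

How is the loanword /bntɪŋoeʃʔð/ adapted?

bontɪŋoeʃoʔoðo

The consonants /b/, /ʃ/, /ʔ/, /ð/ cannot be parsed into a legal (C)(C)V syllable (no codas are permitted; onsets may contain at most 2 consonants).
Each unlicensed consonant becomes the onset of a new syllable: /b/ → /bo/, /ʃ/ → /ʃo/, /ʔ/ → /ʔo/, /ð/ → /ðo/.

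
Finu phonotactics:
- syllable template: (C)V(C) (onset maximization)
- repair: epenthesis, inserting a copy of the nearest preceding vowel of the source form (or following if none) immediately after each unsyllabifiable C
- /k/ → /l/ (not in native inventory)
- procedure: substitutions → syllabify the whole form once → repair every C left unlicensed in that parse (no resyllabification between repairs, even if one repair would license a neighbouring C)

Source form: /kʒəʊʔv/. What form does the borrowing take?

ləʒəʊʔvʊ

Substitution: /k/ → /l/, giving /lʒəʊʔv/.
The consonants /l/, /v/ cannot be parsed into a legal (C)V(C) syllable (at most one coda consonant is licensed; onsets are limited to one consonant).
Each unlicensed consonant becomes the onset of a new syllable: /l/ → /lə/, /v/ → /vʊ/.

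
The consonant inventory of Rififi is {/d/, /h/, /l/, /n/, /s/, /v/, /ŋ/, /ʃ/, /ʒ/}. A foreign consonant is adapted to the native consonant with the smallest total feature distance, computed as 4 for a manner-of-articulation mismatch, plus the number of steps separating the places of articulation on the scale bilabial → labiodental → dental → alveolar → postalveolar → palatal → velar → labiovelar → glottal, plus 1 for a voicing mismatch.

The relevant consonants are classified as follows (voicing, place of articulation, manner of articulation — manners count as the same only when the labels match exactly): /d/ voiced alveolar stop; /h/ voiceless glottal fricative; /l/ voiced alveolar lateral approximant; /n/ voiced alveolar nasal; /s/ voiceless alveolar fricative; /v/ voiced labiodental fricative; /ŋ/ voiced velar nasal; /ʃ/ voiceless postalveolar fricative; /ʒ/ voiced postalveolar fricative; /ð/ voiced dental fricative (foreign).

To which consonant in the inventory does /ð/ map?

v

/v/ is closest: same manner (fricative), place distance 1 (dental→labiodental), same voicing; total 1. Next closest is /s/ at distance 2.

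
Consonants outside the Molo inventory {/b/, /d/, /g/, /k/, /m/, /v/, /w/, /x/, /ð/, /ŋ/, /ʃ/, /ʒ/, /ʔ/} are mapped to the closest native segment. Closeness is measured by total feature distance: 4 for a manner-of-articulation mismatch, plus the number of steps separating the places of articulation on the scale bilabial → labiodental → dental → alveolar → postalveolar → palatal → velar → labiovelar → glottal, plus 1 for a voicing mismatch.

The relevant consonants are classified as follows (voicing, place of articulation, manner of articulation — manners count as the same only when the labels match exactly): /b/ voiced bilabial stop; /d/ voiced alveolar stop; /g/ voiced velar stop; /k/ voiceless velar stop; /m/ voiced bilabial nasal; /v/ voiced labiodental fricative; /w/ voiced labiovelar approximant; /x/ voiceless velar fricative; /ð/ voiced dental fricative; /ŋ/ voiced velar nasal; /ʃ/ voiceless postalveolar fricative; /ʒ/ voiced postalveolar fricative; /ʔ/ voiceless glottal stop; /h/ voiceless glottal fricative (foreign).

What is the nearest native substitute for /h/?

x

/x/ is closest: same manner (fricative), place distance 2 (glottal→velar), same voicing; total 2. Next closest is /ʃ/ at distance 4.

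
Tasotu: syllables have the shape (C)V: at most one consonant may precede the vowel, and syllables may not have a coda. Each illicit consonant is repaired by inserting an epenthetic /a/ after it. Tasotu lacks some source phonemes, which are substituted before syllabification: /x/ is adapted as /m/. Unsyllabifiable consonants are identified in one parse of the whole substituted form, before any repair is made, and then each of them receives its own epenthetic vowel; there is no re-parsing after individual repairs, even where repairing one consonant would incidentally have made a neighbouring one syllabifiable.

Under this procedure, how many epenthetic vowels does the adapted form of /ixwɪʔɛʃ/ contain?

After substitution the input is /imwɪʔɛʃ/.
The unsyllabifiable consonants are /m/, /ʃ/; each receives one epenthetic vowel.

2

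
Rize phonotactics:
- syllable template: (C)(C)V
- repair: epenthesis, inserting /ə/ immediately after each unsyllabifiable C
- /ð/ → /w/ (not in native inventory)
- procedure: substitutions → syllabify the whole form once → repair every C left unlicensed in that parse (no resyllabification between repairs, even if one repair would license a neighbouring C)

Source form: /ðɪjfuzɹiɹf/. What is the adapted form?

Substitution: /ð/ → /w/, giving /wɪjfuzɹiɹf/.
Under (C)(C)V, the unsyllabifiable consonants are /ɹ/, /f/ (no codas are permitted; onsets may contain at most 2 consonants).
Inserting the epenthetic vowel yields /ɹ/ → /ɹə/, /f/ → /fə/.

wɪjfuzɹiɹəfə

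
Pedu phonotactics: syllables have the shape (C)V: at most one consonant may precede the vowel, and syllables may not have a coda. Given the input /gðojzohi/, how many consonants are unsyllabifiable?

2

Syllabifying with onset maximization leaves /g/, /j/ stranded (no codas are permitted; onsets are limited to one consonant).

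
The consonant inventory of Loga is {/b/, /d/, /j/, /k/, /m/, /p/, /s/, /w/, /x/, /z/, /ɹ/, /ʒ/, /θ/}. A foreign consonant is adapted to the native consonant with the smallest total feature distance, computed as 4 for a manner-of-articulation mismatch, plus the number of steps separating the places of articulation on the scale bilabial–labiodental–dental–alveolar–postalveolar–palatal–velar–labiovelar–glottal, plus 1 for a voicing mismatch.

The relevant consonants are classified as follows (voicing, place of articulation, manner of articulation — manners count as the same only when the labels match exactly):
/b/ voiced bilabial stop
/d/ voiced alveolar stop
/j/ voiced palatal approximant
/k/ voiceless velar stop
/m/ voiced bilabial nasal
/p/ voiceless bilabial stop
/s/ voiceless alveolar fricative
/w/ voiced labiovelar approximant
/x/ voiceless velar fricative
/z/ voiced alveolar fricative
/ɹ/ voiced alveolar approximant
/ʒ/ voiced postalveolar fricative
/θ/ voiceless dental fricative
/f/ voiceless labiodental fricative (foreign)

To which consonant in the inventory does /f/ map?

θ

/θ/ is closest: same manner (fricative), place distance 1 (labiodental→dental), same voicing; total 1. Next closest is /s/ at distance 2.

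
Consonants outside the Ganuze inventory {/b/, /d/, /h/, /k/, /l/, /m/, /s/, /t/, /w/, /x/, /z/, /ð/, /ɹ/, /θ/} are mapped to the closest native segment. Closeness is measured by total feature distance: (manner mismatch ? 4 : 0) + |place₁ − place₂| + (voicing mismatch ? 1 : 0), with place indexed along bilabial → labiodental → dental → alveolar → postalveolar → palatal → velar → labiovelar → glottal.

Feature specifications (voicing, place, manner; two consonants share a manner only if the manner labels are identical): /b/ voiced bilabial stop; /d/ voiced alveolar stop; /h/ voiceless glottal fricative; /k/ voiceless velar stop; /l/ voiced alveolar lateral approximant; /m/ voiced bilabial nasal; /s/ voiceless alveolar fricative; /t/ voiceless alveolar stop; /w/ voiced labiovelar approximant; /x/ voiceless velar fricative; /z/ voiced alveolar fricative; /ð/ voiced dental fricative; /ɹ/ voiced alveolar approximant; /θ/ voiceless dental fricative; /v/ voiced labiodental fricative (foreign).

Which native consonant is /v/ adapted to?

/ð/ is closest: same manner (fricative), place distance 1 (labiodental→dental), same voicing; total 1. Next closest is /z/ at distance 2.

ð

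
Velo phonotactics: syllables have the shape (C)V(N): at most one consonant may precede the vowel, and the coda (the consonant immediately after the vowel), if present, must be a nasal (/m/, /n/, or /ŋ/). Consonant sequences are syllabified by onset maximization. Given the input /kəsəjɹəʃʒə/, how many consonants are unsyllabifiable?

2

Under (C)V(N), the unsyllabifiable consonants are /j/, /ʃ/ (only a nasal (/m/, /n/, or /ŋ/) is licensed in coda position; onsets are limited to one consonant).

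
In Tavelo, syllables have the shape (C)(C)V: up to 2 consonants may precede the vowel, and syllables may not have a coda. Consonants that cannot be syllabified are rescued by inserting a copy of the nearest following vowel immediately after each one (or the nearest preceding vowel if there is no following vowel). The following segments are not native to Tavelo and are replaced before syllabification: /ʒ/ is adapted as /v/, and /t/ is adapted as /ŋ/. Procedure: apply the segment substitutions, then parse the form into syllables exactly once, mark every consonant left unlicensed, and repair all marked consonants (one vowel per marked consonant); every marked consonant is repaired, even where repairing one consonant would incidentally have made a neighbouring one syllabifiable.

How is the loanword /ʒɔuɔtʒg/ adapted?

vɔuɔŋɔvɔgɔ

Substitution: /ʒ/ → /v/, /t/ → /ŋ/, giving /vɔuɔŋvg/.
The consonants /ŋ/, /v/, /g/ cannot be parsed into a legal (C)(C)V syllable (no codas are permitted; onsets may contain at most 2 consonants).
Epenthesis after each stranded consonant: /ŋ/ → /ŋɔ/, /v/ → /vɔ/, /g/ → /gɔ/.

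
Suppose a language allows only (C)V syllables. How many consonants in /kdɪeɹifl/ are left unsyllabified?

3

The consonants /k/, /f/, /l/ cannot be parsed into a legal (C)V syllable (no codas are permitted; onsets are limited to one consonant).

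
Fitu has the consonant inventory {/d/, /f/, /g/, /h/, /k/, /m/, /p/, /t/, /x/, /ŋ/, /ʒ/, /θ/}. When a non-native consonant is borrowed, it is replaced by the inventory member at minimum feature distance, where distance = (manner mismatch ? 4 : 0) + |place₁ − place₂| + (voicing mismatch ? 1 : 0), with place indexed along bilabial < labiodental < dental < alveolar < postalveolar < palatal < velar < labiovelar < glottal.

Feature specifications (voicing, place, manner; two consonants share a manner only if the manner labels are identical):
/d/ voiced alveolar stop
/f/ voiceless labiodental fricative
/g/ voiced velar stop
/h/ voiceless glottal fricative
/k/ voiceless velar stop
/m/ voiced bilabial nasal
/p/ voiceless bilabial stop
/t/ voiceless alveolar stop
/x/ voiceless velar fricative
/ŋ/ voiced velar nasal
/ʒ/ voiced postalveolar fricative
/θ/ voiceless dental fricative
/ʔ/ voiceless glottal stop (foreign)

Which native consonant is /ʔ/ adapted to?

k

/k/ is closest: same manner (stop), place distance 2 (glottal→velar), same voicing; total 2. Next closest is /g/ at distance 3.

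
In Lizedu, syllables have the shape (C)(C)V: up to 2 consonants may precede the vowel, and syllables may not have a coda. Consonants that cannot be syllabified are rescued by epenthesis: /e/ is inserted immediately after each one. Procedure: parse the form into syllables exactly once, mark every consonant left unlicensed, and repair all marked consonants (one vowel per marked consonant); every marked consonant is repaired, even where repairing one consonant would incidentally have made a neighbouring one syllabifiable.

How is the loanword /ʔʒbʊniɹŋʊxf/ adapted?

Under (C)(C)V, the unsyllabifiable consonants are /ʔ/, /x/, /f/ (no codas are permitted; onsets may contain at most 2 consonants).
Inserting the epenthetic vowel yields /ʔ/ → /ʔe/, /x/ → /xe/, /f/ → /fe/.

ʔeʒbʊniɹŋʊxefe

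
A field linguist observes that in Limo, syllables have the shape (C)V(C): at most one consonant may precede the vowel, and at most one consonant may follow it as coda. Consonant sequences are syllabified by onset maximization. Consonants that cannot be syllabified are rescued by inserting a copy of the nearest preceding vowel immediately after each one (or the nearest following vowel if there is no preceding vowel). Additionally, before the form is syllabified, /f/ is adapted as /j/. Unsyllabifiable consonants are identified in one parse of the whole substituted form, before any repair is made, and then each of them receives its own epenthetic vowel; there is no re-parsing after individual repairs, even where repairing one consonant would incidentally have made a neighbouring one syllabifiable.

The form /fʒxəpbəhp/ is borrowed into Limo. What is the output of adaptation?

Substitution: /f/ → /j/, giving /jʒxəpbəhp/.
The consonants /j/, /ʒ/, /p/ cannot be parsed into a legal (C)V(C) syllable (at most one coda consonant is licensed; onsets are limited to one consonant).
Inserting the epenthetic vowel yields /j/ → /jə/, /ʒ/ → /ʒə/, /p/ → /pə/.

jəʒəxəpbəhpə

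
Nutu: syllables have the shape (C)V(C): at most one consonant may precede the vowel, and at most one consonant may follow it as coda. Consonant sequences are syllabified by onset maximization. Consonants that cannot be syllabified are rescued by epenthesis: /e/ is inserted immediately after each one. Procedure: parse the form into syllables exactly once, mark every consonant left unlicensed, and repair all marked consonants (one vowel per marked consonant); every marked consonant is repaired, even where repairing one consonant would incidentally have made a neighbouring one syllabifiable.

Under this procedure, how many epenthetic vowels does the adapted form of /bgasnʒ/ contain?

The unsyllabifiable consonants are /b/, /n/, /ʒ/; each receives one epenthetic vowel.

3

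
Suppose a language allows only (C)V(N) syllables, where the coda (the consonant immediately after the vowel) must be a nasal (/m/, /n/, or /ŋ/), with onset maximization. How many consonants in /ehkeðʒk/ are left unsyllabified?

Syllabifying with onset maximization leaves /h/, /ð/, /ʒ/, /k/ stranded (only a nasal (/m/, /n/, or /ŋ/) is licensed in coda position; onsets are limited to one consonant).

4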